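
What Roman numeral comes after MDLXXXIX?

MDLXXXIX = 1589, so the next integer is 1589 + 1 = 1590

MDXC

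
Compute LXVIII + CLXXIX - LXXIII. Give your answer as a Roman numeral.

LXVIII = 68, CLXXIX = 179, LXXIII = 73
68 + 179 = 247
247 - 73 = 174

CLXXIV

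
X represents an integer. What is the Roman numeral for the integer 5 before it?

X = 10
10 - 5 = 5

V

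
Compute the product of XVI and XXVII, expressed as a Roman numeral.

XVI = 16
XXVII = 27
16 × 27 = 432

CDXXXII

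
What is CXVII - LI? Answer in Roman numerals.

CXVII = 117
LI = 51
117 - 51 = 66

LXVI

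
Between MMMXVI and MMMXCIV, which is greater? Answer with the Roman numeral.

MMMXVI = 3016
MMMXCIV = 3094
3094 is larger

MMMXCIV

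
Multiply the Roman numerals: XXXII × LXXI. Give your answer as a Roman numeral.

XXXII = 32
LXXI = 71
32 × 71 = 2272

MMCCLXXII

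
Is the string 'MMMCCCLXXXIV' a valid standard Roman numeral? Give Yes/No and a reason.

'MMMCCCLXXXIV': Check the rules: uses only the symbols I, V, X, L, C, D, M; no symbol is repeated more than three times in a row; V, L and D each appear at most once; the only place a smaller symbol precedes a larger one is the allowed subtractive pair IV, the symbol right after such a pair (if any) is smaller than the pair's first symbol, and otherwise the values never increase from left to right. Value: M (1000) + M (1000) + M (1000) + C (100) + C (100) + C (100) + L (50) + X (10) + X (10) + X (10) + IV (4) = 3384. So it is a valid standard Roman numeral.

Yes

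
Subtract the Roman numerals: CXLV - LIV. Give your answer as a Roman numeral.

CXLV = 145
LIV = 54
145 - 54 = 91

XCI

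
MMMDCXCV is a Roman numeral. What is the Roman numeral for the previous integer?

MMMDCXCV = 3695; previous is 3694

MMMDCXCIV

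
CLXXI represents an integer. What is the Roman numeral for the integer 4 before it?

CLXXI = 171
171 - 4 = 167

CLXVII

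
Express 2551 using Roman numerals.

Convert 2551 to Roman numerals:
  2551 contains 2×1000 (MM)
  551 contains 1×500 (D)
  51 contains 1×50 (L)
  1 contains 1×1 (I)

MMDLI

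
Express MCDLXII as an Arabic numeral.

MCDLXII: M=1000, CD=400, L=50, X=10, I=1, I=1
1000 + 400 + 50 + 10 + 1 + 1 = 1462

1462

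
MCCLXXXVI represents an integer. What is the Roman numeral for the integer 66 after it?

MCCLXXXVI = 1286
1286 + 66 = 1352

MCCCLII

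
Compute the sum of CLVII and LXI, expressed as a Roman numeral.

CLVII = 157
LXI = 61
157 + 61 = 218

CCXVIII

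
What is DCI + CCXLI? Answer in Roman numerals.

DCI = 601
CCXLI = 241
601 + 241 = 842

DCCCXLII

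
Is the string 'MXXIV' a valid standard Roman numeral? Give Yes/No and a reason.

'MXXIV': Check the rules: uses only the symbols I, V, X, L, C, D, M; no symbol is repeated more than three times in a row; V, L and D each appear at most once; the only place a smaller symbol precedes a larger one is the allowed subtractive pair IV, the symbol right after such a pair (if any) is smaller than the pair's first symbol, and otherwise the values never increase from left to right. Value: M (1000) + X (10) + X (10) + IV (4) = 1024. So it is a valid standard Roman numeral.

Yes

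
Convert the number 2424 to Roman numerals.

Convert 2424 to Roman numerals:
  2424 contains 2×1000 (MM)
  424 contains 1×400 (CD)
  24 contains 2×10 (XX)
  4 contains 1×4 (IV)

MMCDXXIV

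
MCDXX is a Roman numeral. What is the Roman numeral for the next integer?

MCDXX = 1420, so the next integer is 1420 + 1 = 1421

MCDXXI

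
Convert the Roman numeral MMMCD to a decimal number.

MMMCD: M=1000, M=1000, M=1000, CD=400
1000 + 1000 + 1000 + 400 = 3400

3400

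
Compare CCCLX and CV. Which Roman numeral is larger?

CCCLX = 360
CV = 105
360 is larger

CCCLX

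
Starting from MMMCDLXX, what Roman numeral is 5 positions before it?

MMMCDLXX = 3470
3470 - 5 = 3465

MMMCDLXV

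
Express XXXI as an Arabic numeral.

XXXI: X=10, X=10, X=10, I=1
10 + 10 + 10 + 1 = 31

31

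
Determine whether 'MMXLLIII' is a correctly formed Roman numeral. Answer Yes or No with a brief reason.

'MMXLLIII': L should not appear more than once

No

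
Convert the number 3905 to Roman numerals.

Convert 3905 to Roman numerals:
  3905 contains 3×1000 (MMM)
  905 contains 1×900 (CM)
  5 contains 1×5 (V)

MMMCMV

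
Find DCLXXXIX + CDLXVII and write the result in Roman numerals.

DCLXXXIX = 689
CDLXVII = 467
689 + 467 = 1156

MCLVI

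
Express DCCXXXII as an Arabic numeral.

DCCXXXII: D=500, C=100, C=100, X=10, X=10, X=10, I=1, I=1
500 + 100 + 100 + 10 + 10 + 10 + 1 + 1 = 732

732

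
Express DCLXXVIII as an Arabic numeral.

DCLXXVIII: D=500, C=100, L=50, X=10, X=10, V=5, I=1, I=1, I=1
500 + 100 + 50 + 10 + 10 + 5 + 1 + 1 + 1 = 678

678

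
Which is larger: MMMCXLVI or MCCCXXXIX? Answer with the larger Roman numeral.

MMMCXLVI = 3146
MCCCXXXIX = 1339
3146 is larger

MMMCXLVI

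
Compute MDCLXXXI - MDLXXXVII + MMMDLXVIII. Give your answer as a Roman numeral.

MDCLXXXI = 1681, MDLXXXVII = 1587, MMMDLXVIII = 3568
1681 - 1587 = 94
94 + 3568 = 3662

MMMDCLXII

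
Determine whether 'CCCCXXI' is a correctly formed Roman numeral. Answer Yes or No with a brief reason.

'CCCCXXI': More than 3 consecutive C's

No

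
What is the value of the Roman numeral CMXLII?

CMXLII: CM=900, XL=40, I=1, I=1
900 + 40 + 1 + 1 = 942

942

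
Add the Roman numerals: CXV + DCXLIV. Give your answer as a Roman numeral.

CXV = 115
DCXLIV = 644
115 + 644 = 759

DCCLIX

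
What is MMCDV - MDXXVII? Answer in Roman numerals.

MMCDV = 2405
MDXXVII = 1527
2405 - 1527 = 878

DCCCLXXVIII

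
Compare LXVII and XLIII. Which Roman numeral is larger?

LXVII = 67
XLIII = 43
67 is larger

LXVII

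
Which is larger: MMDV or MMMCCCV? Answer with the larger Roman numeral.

MMDV = 2505
MMMCCCV = 3305
3305 is larger

MMMCCCV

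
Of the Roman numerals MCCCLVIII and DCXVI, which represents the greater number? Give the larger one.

MCCCLVIII = 1358
DCXVI = 616
1358 is larger

MCCCLVIII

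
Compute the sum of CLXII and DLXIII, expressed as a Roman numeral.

CLXII = 162
DLXIII = 563
162 + 563 = 725

DCCXXV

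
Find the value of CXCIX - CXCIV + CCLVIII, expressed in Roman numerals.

CXCIX = 199, CXCIV = 194, CCLVIII = 258
199 - 194 = 5
5 + 258 = 263

CCLXIII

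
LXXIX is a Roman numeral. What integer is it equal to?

LXXIX: L=50, X=10, X=10, IX=9
50 + 10 + 10 + 9 = 79

79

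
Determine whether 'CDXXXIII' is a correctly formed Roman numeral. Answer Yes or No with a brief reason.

'CDXXXIII': Check the rules: uses only the symbols I, V, X, L, C, D, M; no symbol is repeated more than three times in a row; V, L and D each appear at most once; the only place a smaller symbol precedes a larger one is the allowed subtractive pair CD, the symbol right after such a pair (if any) is smaller than the pair's first symbol, and otherwise the values never increase from left to right. Value: CD (400) + X (10) + X (10) + X (10) + I (1) + I (1) + I (1) = 433. So it is a valid standard Roman numeral.

Yes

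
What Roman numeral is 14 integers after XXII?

XXII = 22
22 + 14 = 36

XXXVI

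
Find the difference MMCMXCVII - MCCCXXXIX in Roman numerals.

MMCMXCVII = 2997
MCCCXXXIX = 1339
2997 - 1339 = 1658

MDCLVIII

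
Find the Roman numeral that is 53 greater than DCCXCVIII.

DCCXCVIII = 798
798 + 53 = 851

DCCCLI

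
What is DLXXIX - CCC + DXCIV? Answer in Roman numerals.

DLXXIX = 579, CCC = 300, DXCIV = 594
579 - 300 = 279
279 + 594 = 873

DCCCLXXIII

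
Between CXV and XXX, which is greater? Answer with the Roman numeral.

CXV = 115
XXX = 30
115 is larger

CXV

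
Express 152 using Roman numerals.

Convert 152 to Roman numerals:
  152 contains 1×100 (C)
  52 contains 1×50 (L)
  2 contains 2×1 (II)

CLII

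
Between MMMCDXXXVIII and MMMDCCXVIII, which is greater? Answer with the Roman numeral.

MMMCDXXXVIII = 3438
MMMDCCXVIII = 3718
3718 is larger

MMMDCCXVIII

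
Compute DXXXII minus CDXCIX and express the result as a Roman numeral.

DXXXII = 532
CDXCIX = 499
532 - 499 = 33

XXXIII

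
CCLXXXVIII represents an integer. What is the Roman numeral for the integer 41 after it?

CCLXXXVIII = 288
288 + 41 = 329

CCCXXIX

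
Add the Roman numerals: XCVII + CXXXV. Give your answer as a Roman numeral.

XCVII = 97
CXXXV = 135
97 + 135 = 232

CCXXXII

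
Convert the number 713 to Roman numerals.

Convert 713 to Roman numerals:
  713 contains 1×500 (D)
  213 contains 2×100 (CC)
  13 contains 1×10 (X)
  3 contains 3×1 (III)

DCCXIII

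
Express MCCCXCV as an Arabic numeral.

MCCCXCV: M=1000, C=100, C=100, C=100, XC=90, V=5
1000 + 100 + 100 + 100 + 90 + 5 = 1395

1395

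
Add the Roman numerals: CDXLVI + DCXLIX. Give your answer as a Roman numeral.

CDXLVI = 446
DCXLIX = 649
446 + 649 = 1095

MXCV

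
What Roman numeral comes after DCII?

DCII = 602, so the next integer is 602 + 1 = 603

DCIII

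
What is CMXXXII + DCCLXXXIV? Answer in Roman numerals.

CMXXXII = 932
DCCLXXXIV = 784
932 + 784 = 1716

MDCCXVI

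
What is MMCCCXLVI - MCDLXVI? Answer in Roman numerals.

MMCCCXLVI = 2346
MCDLXVI = 1466
2346 - 1466 = 880

DCCCLXXX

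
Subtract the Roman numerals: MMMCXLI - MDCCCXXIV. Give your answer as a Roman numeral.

MMMCXLI = 3141
MDCCCXXIV = 1824
3141 - 1824 = 1317

MCCCXVII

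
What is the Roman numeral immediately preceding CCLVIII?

CCLVIII = 258; previous is 257

CCLVII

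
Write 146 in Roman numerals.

Convert 146 to Roman numerals:
  146 contains 1×100 (C)
  46 contains 1×40 (XL)
  6 contains 1×5 (V)
  1 contains 1×1 (I)

CXLVI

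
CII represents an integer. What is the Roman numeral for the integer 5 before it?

CII = 102
102 - 5 = 97

XCVII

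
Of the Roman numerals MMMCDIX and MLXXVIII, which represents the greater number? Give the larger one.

MMMCDIX = 3409
MLXXVIII = 1078
3409 is larger

MMMCDIX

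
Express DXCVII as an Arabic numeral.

DXCVII: D=500, XC=90, V=5, I=1, I=1
500 + 90 + 5 + 1 + 1 = 597

597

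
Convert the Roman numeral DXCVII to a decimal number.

DXCVII: D=500, XC=90, V=5, I=1, I=1
500 + 90 + 5 + 1 + 1 = 597

597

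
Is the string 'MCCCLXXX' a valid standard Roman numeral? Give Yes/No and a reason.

'MCCCLXXX': Check the rules: uses only the symbols I, V, X, L, C, D, M; no symbol is repeated more than three times in a row; V, L and D each appear at most once; no smaller symbol precedes a larger one (values never increase from left to right). Value: M (1000) + C (100) + C (100) + C (100) + L (50) + X (10) + X (10) + X (10) = 1380. So it is a valid standard Roman numeral.

Yes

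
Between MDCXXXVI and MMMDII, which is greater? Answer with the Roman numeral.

MDCXXXVI = 1636
MMMDII = 3502
3502 is larger

MMMDII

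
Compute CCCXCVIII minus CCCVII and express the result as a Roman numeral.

CCCXCVIII = 398
CCCVII = 307
398 - 307 = 91

XCI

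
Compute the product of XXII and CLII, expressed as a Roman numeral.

XXII = 22
CLII = 152
22 × 152 = 3344

MMMCCCXLIV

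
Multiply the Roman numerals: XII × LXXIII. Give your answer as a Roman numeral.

XII = 12
LXXIII = 73
12 × 73 = 876

DCCCLXXVI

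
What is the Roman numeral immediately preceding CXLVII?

CXLVII = 147; previous is 146

CXLVI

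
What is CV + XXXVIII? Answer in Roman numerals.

CV = 105
XXXVIII = 38
105 + 38 = 143

CXLIII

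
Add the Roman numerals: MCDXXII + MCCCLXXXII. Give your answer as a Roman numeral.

MCDXXII = 1422
MCCCLXXXII = 1382
1422 + 1382 = 2804

MMDCCCIV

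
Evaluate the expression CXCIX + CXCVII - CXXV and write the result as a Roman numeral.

CXCIX = 199, CXCVII = 197, CXXV = 125
199 + 197 = 396
396 - 125 = 271

CCLXXI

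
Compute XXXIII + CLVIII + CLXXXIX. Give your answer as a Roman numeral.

XXXIII = 33, CLVIII = 158, CLXXXIX = 189
33 + 158 = 191
191 + 189 = 380

CCCLXXX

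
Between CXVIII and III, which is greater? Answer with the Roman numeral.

CXVIII = 118
III = 3
118 is larger

CXVIII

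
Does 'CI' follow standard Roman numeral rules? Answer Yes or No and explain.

'CI': Check the rules: uses only the symbols I, V, X, L, C, D, M; no symbol is repeated more than three times in a row; V, L and D each appear at most once; no smaller symbol precedes a larger one (values never increase from left to right). Value: C (100) + I (1) = 101. So it is a valid standard Roman numeral.

Yes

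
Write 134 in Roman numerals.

Convert 134 to Roman numerals:
  134 contains 1×100 (C)
  34 contains 3×10 (XXX)
  4 contains 1×4 (IV)

CXXXIV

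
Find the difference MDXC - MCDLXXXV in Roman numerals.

MDXC = 1590
MCDLXXXV = 1485
1590 - 1485 = 105

CV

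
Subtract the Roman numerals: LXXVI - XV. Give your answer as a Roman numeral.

LXXVI = 76
XV = 15
76 - 15 = 61

LXI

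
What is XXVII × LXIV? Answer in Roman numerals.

XXVII = 27
LXIV = 64
27 × 64 = 1728

MDCCXXVIII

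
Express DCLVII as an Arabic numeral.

DCLVII: D=500, C=100, L=50, V=5, I=1, I=1
500 + 100 + 50 + 5 + 1 + 1 = 657

657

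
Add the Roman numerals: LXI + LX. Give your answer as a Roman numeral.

LXI = 61
LX = 60
61 + 60 = 121

CXXI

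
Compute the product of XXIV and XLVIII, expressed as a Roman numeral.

XXIV = 24
XLVIII = 48
24 × 48 = 1152

MCLII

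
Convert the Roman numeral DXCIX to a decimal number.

DXCIX: D=500, XC=90, IX=9
500 + 90 + 9 = 599

599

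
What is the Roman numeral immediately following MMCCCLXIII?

MMCCCLXIII = 2363, so the next integer is 2363 + 1 = 2364

MMCCCLXIV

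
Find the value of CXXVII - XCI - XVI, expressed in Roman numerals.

CXXVII = 127, XCI = 91, XVI = 16
127 - 91 = 36
36 - 16 = 20

XX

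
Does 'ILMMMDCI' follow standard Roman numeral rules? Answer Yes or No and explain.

'ILMMMDCI': Invalid subtractive combination: IL

No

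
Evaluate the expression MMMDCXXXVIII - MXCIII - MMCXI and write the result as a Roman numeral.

MMMDCXXXVIII = 3638, MXCIII = 1093, MMCXI = 2111
3638 - 1093 = 2545
2545 - 2111 = 434

CDXXXIV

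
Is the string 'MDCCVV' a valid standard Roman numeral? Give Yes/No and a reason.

'MDCCVV': V should not appear more than once

No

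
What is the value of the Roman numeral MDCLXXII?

MDCLXXII: M=1000, D=500, C=100, L=50, X=10, X=10, I=1, I=1
1000 + 500 + 100 + 50 + 10 + 10 + 1 + 1 = 1672

1672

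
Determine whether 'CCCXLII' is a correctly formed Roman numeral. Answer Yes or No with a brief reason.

'CCCXLII': Check the rules: uses only the symbols I, V, X, L, C, D, M; no symbol is repeated more than three times in a row; V, L and D each appear at most once; the only place a smaller symbol precedes a larger one is the allowed subtractive pair XL, the symbol right after such a pair (if any) is smaller than the pair's first symbol, and otherwise the values never increase from left to right. Value: C (100) + C (100) + C (100) + XL (40) + I (1) + I (1) = 342. So it is a valid standard Roman numeral.

Yes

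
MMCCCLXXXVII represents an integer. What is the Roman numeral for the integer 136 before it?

MMCCCLXXXVII = 2387
2387 - 136 = 2251

MMCCLI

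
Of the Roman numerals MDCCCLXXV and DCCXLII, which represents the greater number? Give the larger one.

MDCCCLXXV = 1875
DCCXLII = 742
1875 is larger

MDCCCLXXV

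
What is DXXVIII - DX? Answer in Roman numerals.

DXXVIII = 528
DX = 510
528 - 510 = 18

XVIII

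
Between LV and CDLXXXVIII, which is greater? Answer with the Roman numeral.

LV = 55
CDLXXXVIII = 488
488 is larger

CDLXXXVIII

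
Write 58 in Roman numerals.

Convert 58 to Roman numerals:
  58 contains 1×50 (L)
  8 contains 1×5 (V)
  3 contains 3×1 (III)

LVIII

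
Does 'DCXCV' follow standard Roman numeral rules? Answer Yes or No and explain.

'DCXCV': Check the rules: uses only the symbols I, V, X, L, C, D, M; no symbol is repeated more than three times in a row; V, L and D each appear at most once; the only place a smaller symbol precedes a larger one is the allowed subtractive pair XC, the symbol right after such a pair (if any) is smaller than the pair's first symbol, and otherwise the values never increase from left to right. Value: D (500) + C (100) + XC (90) + V (5) = 695. So it is a valid standard Roman numeral.

Yes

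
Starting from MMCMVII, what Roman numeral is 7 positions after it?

MMCMVII = 2907
2907 + 7 = 2914

MMCMXIV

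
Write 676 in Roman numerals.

Convert 676 to Roman numerals:
  676 contains 1×500 (D)
  176 contains 1×100 (C)
  76 contains 1×50 (L)
  26 contains 2×10 (XX)
  6 contains 1×5 (V)
  1 contains 1×1 (I)

DCLXXVI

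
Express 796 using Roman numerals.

Convert 796 to Roman numerals:
  796 contains 1×500 (D)
  296 contains 2×100 (CC)
  96 contains 1×90 (XC)
  6 contains 1×5 (V)
  1 contains 1×1 (I)

DCCXCVI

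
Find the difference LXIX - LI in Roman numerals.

LXIX = 69
LI = 51
69 - 51 = 18

XVIII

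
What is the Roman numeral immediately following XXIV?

XXIV = 24, so the next integer is 24 + 1 = 25

XXV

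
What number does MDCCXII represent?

MDCCXII: M=1000, D=500, C=100, C=100, X=10, I=1, I=1
1000 + 500 + 100 + 100 + 10 + 1 + 1 = 1712

1712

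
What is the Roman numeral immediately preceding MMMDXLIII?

MMMDXLIII = 3543, so the previous integer is 3543 - 1 = 3542

MMMDXLII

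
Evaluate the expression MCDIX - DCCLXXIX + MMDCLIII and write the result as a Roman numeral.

MCDIX = 1409, DCCLXXIX = 779, MMDCLIII = 2653
1409 - 779 = 630
630 + 2653 = 3283

MMMCCLXXXIII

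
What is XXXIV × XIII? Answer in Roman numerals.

XXXIV = 34
XIII = 13
34 × 13 = 442

CDXLII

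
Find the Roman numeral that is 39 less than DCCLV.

DCCLV = 755
755 - 39 = 716

DCCXVI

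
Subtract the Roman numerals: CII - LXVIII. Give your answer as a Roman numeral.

CII = 102
LXVIII = 68
102 - 68 = 34

XXXIV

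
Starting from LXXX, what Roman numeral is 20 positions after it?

LXXX = 80
80 + 20 = 100

C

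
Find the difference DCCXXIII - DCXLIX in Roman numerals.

DCCXXIII = 723
DCXLIX = 649
723 - 649 = 74

LXXIV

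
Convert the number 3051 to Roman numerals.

Convert 3051 to Roman numerals:
  3051 contains 3×1000 (MMM)
  51 contains 1×50 (L)
  1 contains 1×1 (I)

MMMLI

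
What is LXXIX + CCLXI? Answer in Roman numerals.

LXXIX = 79
CCLXI = 261
79 + 261 = 340

CCCXL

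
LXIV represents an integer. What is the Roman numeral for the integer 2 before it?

LXIV = 64
64 - 2 = 62

LXII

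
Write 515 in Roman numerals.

Convert 515 to Roman numerals:
  515 contains 1×500 (D)
  15 contains 1×10 (X)
  5 contains 1×5 (V)

DXV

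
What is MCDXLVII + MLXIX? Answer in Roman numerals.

MCDXLVII = 1447
MLXIX = 1069
1447 + 1069 = 2516

MMDXVI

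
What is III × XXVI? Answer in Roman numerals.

III = 3
XXVI = 26
3 × 26 = 78

LXXVIII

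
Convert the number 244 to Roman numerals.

Convert 244 to Roman numerals:
  244 contains 2×100 (CC)
  44 contains 1×40 (XL)
  4 contains 1×4 (IV)

CCXLIV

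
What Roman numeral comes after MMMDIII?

MMMDIII = 3503, so the next integer is 3503 + 1 = 3504

MMMDIV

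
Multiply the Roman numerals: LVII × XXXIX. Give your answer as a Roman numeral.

LVII = 57
XXXIX = 39
57 × 39 = 2223

MMCCXXIII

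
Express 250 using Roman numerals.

Convert 250 to Roman numerals:
  250 contains 2×100 (CC)
  50 contains 1×50 (L)

CCL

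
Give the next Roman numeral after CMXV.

CMXV = 915; next is 916

CMXVI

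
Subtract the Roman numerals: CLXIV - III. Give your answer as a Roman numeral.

CLXIV = 164
III = 3
164 - 3 = 161

CLXI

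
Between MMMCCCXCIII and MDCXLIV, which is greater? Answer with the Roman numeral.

MMMCCCXCIII = 3393
MDCXLIV = 1644
3393 is larger

MMMCCCXCIII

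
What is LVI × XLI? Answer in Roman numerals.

LVI = 56
XLI = 41
56 × 41 = 2296

MMCCXCVI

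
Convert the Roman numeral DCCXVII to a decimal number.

DCCXVII: D=500, C=100, C=100, X=10, V=5, I=1, I=1
500 + 100 + 100 + 10 + 5 + 1 + 1 = 717

717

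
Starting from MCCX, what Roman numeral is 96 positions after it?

MCCX = 1210
1210 + 96 = 1306

MCCCVI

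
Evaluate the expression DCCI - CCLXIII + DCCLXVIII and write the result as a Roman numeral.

DCCI = 701, CCLXIII = 263, DCCLXVIII = 768
701 - 263 = 438
438 + 768 = 1206

MCCVI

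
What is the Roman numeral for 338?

Convert 338 to Roman numerals:
  338 contains 3×100 (CCC)
  38 contains 3×10 (XXX)
  8 contains 1×5 (V)
  3 contains 3×1 (III)

CCCXXXVIII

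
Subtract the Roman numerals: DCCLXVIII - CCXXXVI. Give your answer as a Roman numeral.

DCCLXVIII = 768
CCXXXVI = 236
768 - 236 = 532

DXXXII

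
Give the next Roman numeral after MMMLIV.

MMMLIV = 3054, so the next integer is 3054 + 1 = 3055

MMMLV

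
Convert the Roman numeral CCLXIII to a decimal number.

CCLXIII: C=100, C=100, L=50, X=10, I=1, I=1, I=1
100 + 100 + 50 + 10 + 1 + 1 + 1 = 263

263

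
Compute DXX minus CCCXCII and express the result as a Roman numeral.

DXX = 520
CCCXCII = 392
520 - 392 = 128

CXXVIII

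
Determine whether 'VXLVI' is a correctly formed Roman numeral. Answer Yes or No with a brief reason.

'VXLVI': V should not appear more than once

No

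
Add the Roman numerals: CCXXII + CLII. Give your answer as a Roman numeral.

CCXXII = 222
CLII = 152
222 + 152 = 374

CCCLXXIV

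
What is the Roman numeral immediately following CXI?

CXI = 111; next is 112

CXII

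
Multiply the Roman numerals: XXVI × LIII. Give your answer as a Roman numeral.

XXVI = 26
LIII = 53
26 × 53 = 1378

MCCCLXXVIII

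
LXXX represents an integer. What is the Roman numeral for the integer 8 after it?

LXXX = 80
80 + 8 = 88

LXXXVIII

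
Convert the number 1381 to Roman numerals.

Convert 1381 to Roman numerals:
  1381 contains 1×1000 (M)
  381 contains 3×100 (CCC)
  81 contains 1×50 (L)
  31 contains 3×10 (XXX)
  1 contains 1×1 (I)

MCCCLXXXI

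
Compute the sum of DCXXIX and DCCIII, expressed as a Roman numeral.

DCXXIX = 629
DCCIII = 703
629 + 703 = 1332

MCCCXXXII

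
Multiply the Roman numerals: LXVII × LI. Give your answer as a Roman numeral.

LXVII = 67
LI = 51
67 × 51 = 3417

MMMCDXVII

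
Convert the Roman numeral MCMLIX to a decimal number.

MCMLIX: M=1000, CM=900, L=50, IX=9
1000 + 900 + 50 + 9 = 1959

1959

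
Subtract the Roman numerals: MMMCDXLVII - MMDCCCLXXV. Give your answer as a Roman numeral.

MMMCDXLVII = 3447
MMDCCCLXXV = 2875
3447 - 2875 = 572

DLXXII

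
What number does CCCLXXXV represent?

CCCLXXXV: C=100, C=100, C=100, L=50, X=10, X=10, X=10, V=5
100 + 100 + 100 + 50 + 10 + 10 + 10 + 5 = 385

385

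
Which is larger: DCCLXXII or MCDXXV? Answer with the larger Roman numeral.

DCCLXXII = 772
MCDXXV = 1425
1425 is larger

MCDXXV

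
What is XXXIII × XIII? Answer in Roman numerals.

XXXIII = 33
XIII = 13
33 × 13 = 429

CDXXIX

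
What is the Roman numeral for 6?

Convert 6 to Roman numerals:
  6 contains 1×5 (V)
  1 contains 1×1 (I)

VI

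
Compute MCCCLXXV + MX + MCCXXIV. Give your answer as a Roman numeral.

MCCCLXXV = 1375, MX = 1010, MCCXXIV = 1224
1375 + 1010 = 2385
2385 + 1224 = 3609

MMMDCIX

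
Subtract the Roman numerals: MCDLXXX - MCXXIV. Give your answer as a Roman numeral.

MCDLXXX = 1480
MCXXIV = 1124
1480 - 1124 = 356

CCCLVI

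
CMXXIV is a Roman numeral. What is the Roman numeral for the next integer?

CMXXIV = 924; next is 925

CMXXV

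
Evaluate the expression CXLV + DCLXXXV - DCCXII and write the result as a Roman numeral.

CXLV = 145, DCLXXXV = 685, DCCXII = 712
145 + 685 = 830
830 - 712 = 118

CXVIII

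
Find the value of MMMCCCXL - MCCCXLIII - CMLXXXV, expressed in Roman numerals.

MMMCCCXL = 3340, MCCCXLIII = 1343, CMLXXXV = 985
3340 - 1343 = 1997
1997 - 985 = 1012

MXII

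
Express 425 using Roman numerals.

Convert 425 to Roman numerals:
  425 contains 1×400 (CD)
  25 contains 2×10 (XX)
  5 contains 1×5 (V)

CDXXV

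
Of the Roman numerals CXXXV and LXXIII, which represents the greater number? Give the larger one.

CXXXV = 135
LXXIII = 73
135 is larger

CXXXV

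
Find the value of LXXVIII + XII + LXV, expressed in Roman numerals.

LXXVIII = 78, XII = 12, LXV = 65
78 + 12 = 90
90 + 65 = 155

CLV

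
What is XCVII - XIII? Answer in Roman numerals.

XCVII = 97
XIII = 13
97 - 13 = 84

LXXXIV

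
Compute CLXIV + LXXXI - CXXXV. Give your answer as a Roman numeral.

CLXIV = 164, LXXXI = 81, CXXXV = 135
164 + 81 = 245
245 - 135 = 110

CX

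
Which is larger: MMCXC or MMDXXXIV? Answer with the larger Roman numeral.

MMCXC = 2190
MMDXXXIV = 2534
2534 is larger

MMDXXXIV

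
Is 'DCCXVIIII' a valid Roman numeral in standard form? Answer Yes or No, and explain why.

'DCCXVIIII': More than 3 consecutive I's

No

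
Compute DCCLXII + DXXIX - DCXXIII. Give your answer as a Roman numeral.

DCCLXII = 762, DXXIX = 529, DCXXIII = 623
762 + 529 = 1291
1291 - 623 = 668

DCLXVIII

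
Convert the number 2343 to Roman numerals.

Convert 2343 to Roman numerals:
  2343 contains 2×1000 (MM)
  343 contains 3×100 (CCC)
  43 contains 1×40 (XL)
  3 contains 3×1 (III)

MMCCCXLIII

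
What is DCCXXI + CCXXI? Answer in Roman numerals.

DCCXXI = 721
CCXXI = 221
721 + 221 = 942

CMXLII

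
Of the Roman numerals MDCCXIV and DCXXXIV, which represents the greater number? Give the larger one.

MDCCXIV = 1714
DCXXXIV = 634
1714 is larger

MDCCXIV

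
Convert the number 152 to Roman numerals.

Convert 152 to Roman numerals:
  152 contains 1×100 (C)
  52 contains 1×50 (L)
  2 contains 2×1 (II)

CLII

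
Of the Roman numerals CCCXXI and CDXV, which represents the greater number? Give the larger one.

CCCXXI = 321
CDXV = 415
415 is larger

CDXV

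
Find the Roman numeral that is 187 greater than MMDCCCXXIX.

MMDCCCXXIX = 2829
2829 + 187 = 3016

MMMXVI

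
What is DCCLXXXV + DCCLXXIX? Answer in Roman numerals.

DCCLXXXV = 785
DCCLXXIX = 779
785 + 779 = 1564

MDLXIV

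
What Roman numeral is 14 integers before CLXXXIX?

CLXXXIX = 189
189 - 14 = 175

CLXXV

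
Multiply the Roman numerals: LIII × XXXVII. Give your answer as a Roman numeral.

LIII = 53
XXXVII = 37
53 × 37 = 1961

MCMLXI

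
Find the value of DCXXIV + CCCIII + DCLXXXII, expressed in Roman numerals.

DCXXIV = 624, CCCIII = 303, DCLXXXII = 682
624 + 303 = 927
927 + 682 = 1609

MDCIX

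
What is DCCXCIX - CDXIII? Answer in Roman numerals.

DCCXCIX = 799
CDXIII = 413
799 - 413 = 386

CCCLXXXVI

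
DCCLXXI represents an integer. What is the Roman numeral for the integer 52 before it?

DCCLXXI = 771
771 - 52 = 719

DCCXIX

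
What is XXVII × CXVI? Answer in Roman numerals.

XXVII = 27
CXVI = 116
27 × 116 = 3132

MMMCXXXII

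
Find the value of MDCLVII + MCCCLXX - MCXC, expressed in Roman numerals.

MDCLVII = 1657, MCCCLXX = 1370, MCXC = 1190
1657 + 1370 = 3027
3027 - 1190 = 1837

MDCCCXXXVII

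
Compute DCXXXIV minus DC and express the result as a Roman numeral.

DCXXXIV = 634
DC = 600
634 - 600 = 34

XXXIV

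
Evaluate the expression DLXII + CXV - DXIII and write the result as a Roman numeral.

DLXII = 562, CXV = 115, DXIII = 513
562 + 115 = 677
677 - 513 = 164

CLXIV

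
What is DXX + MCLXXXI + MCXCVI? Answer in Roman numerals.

DXX = 520, MCLXXXI = 1181, MCXCVI = 1196
520 + 1181 = 1701
1701 + 1196 = 2897

MMDCCCXCVII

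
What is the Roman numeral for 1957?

Convert 1957 to Roman numerals:
  1957 contains 1×1000 (M)
  957 contains 1×900 (CM)
  57 contains 1×50 (L)
  7 contains 1×5 (V)
  2 contains 2×1 (II)

MCMLVII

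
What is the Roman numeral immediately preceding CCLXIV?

CCLXIV = 264; previous is 263

CCLXIII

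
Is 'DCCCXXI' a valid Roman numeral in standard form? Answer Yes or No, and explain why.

'DCCCXXI': Check the rules: uses only the symbols I, V, X, L, C, D, M; no symbol is repeated more than three times in a row; V, L and D each appear at most once; no smaller symbol precedes a larger one (values never increase from left to right). Value: D (500) + C (100) + C (100) + C (100) + X (10) + X (10) + I (1) = 821. So it is a valid standard Roman numeral.

Yes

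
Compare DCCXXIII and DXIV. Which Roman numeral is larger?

DCCXXIII = 723
DXIV = 514
723 is larger

DCCXXIII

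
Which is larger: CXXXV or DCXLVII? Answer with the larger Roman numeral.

CXXXV = 135
DCXLVII = 647
647 is larger

DCXLVII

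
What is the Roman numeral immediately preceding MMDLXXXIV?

MMDLXXXIV = 2584, so the previous integer is 2584 - 1 = 2583

MMDLXXXIII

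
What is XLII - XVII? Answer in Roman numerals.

XLII = 42
XVII = 17
42 - 17 = 25

XXV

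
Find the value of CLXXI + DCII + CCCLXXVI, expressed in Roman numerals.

CLXXI = 171, DCII = 602, CCCLXXVI = 376
171 + 602 = 773
773 + 376 = 1149

MCXLIX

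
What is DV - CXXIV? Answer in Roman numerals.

DV = 505
CXXIV = 124
505 - 124 = 381

CCCLXXXI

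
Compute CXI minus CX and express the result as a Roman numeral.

CXI = 111
CX = 110
111 - 110 = 1

I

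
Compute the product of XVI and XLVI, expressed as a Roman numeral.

XVI = 16
XLVI = 46
16 × 46 = 736

DCCXXXVI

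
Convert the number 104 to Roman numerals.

Convert 104 to Roman numerals:
  104 contains 1×100 (C)
  4 contains 1×4 (IV)

CIV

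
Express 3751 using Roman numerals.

Convert 3751 to Roman numerals:
  3751 contains 3×1000 (MMM)
  751 contains 1×500 (D)
  251 contains 2×100 (CC)
  51 contains 1×50 (L)
  1 contains 1×1 (I)

MMMDCCLI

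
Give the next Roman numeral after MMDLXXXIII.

MMDLXXXIII = 2583; next is 2584

MMDLXXXIV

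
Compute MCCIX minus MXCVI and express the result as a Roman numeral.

MCCIX = 1209
MXCVI = 1096
1209 - 1096 = 113

CXIII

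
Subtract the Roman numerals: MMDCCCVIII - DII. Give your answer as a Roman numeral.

MMDCCCVIII = 2808
DII = 502
2808 - 502 = 2306

MMCCCVI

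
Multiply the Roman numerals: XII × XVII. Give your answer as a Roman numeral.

XII = 12
XVII = 17
12 × 17 = 204

CCIV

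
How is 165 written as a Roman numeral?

Convert 165 to Roman numerals:
  165 contains 1×100 (C)
  65 contains 1×50 (L)
  15 contains 1×10 (X)
  5 contains 1×5 (V)

CLXV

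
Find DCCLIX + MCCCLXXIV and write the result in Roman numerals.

DCCLIX = 759
MCCCLXXIV = 1374
759 + 1374 = 2133

MMCXXXIII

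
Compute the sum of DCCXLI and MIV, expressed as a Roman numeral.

DCCXLI = 741
MIV = 1004
741 + 1004 = 1745

MDCCXLV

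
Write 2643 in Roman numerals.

Convert 2643 to Roman numerals:
  2643 contains 2×1000 (MM)
  643 contains 1×500 (D)
  143 contains 1×100 (C)
  43 contains 1×40 (XL)
  3 contains 3×1 (III)

MMDCXLIII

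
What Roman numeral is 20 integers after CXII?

CXII = 112
112 + 20 = 132

CXXXII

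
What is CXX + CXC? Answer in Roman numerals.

CXX = 120
CXC = 190
120 + 190 = 310

CCCX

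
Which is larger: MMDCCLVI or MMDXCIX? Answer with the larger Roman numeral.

MMDCCLVI = 2756
MMDXCIX = 2599
2756 is larger

MMDCCLVI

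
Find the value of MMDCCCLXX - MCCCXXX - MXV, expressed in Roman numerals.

MMDCCCLXX = 2870, MCCCXXX = 1330, MXV = 1015
2870 - 1330 = 1540
1540 - 1015 = 525

DXXV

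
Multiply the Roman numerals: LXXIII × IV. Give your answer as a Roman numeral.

LXXIII = 73
IV = 4
73 × 4 = 292

CCXCII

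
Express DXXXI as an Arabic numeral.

DXXXI: D=500, X=10, X=10, X=10, I=1
500 + 10 + 10 + 10 + 1 = 531

531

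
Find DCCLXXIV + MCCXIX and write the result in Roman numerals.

DCCLXXIV = 774
MCCXIX = 1219
774 + 1219 = 1993

MCMXCIII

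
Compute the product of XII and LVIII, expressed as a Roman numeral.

XII = 12
LVIII = 58
12 × 58 = 696

DCXCVI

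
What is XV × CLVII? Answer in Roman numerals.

XV = 15
CLVII = 157
15 × 157 = 2355

MMCCCLV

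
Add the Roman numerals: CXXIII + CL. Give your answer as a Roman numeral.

CXXIII = 123
CL = 150
123 + 150 = 273

CCLXXIII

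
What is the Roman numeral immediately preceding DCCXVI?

DCCXVI = 716; previous is 715

DCCXV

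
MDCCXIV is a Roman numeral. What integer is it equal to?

MDCCXIV: M=1000, D=500, C=100, C=100, X=10, IV=4
1000 + 500 + 100 + 100 + 10 + 4 = 1714

1714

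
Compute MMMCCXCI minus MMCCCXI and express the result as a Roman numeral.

MMMCCXCI = 3291
MMCCCXI = 2311
3291 - 2311 = 980

CMLXXX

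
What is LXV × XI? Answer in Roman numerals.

LXV = 65
XI = 11
65 × 11 = 715

DCCXV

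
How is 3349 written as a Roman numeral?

Convert 3349 to Roman numerals:
  3349 contains 3×1000 (MMM)
  349 contains 3×100 (CCC)
  49 contains 1×40 (XL)
  9 contains 1×9 (IX)

MMMCCCXLIX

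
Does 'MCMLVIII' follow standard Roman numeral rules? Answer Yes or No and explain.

'MCMLVIII': Check the rules: uses only the symbols I, V, X, L, C, D, M; no symbol is repeated more than three times in a row; V, L and D each appear at most once; the only place a smaller symbol precedes a larger one is the allowed subtractive pair CM, the symbol right after such a pair (if any) is smaller than the pair's first symbol, and otherwise the values never increase from left to right. Value: M (1000) + CM (900) + L (50) + V (5) + I (1) + I (1) + I (1) = 1958. So it is a valid standard Roman numeral.

Yes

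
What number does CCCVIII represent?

CCCVIII: C=100, C=100, C=100, V=5, I=1, I=1, I=1
100 + 100 + 100 + 5 + 1 + 1 + 1 = 308

308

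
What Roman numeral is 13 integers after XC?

XC = 90
90 + 13 = 103

CIII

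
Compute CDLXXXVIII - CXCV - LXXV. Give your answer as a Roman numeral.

CDLXXXVIII = 488, CXCV = 195, LXXV = 75
488 - 195 = 293
293 - 75 = 218

CCXVIII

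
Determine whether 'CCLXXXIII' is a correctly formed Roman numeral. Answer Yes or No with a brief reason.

'CCLXXXIII': Check the rules: uses only the symbols I, V, X, L, C, D, M; no symbol is repeated more than three times in a row; V, L and D each appear at most once; no smaller symbol precedes a larger one (values never increase from left to right). Value: C (100) + C (100) + L (50) + X (10) + X (10) + X (10) + I (1) + I (1) + I (1) = 283. So it is a valid standard Roman numeral.

Yes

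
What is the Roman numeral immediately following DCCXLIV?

DCCXLIV = 744, so the next integer is 744 + 1 = 745

DCCXLV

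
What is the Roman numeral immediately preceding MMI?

MMI = 2001, so the previous integer is 2001 - 1 = 2000

MM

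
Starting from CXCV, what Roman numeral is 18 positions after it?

CXCV = 195
195 + 18 = 213

CCXIII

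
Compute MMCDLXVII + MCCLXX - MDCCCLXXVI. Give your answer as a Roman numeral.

MMCDLXVII = 2467, MCCLXX = 1270, MDCCCLXXVI = 1876
2467 + 1270 = 3737
3737 - 1876 = 1861

MDCCCLXI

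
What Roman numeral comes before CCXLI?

CCXLI = 241, so the previous integer is 241 - 1 = 240

CCXL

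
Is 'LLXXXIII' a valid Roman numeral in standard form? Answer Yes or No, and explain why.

'LLXXXIII': L should not appear more than once

No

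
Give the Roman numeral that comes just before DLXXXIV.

DLXXXIV = 584, so the previous integer is 584 - 1 = 583

DLXXXIII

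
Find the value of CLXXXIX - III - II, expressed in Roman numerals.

CLXXXIX = 189, III = 3, II = 2
189 - 3 = 186
186 - 2 = 184

CLXXXIV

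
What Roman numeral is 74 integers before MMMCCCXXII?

MMMCCCXXII = 3322
3322 - 74 = 3248

MMMCCXLVIII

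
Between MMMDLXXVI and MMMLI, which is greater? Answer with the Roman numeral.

MMMDLXXVI = 3576
MMMLI = 3051
3576 is larger

MMMDLXXVI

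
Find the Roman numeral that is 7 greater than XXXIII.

XXXIII = 33
33 + 7 = 40

XL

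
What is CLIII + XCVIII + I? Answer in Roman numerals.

CLIII = 153, XCVIII = 98, I = 1
153 + 98 = 251
251 + 1 = 252

CCLII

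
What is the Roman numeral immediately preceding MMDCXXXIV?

MMDCXXXIV = 2634, so the previous integer is 2634 - 1 = 2633

MMDCXXXIII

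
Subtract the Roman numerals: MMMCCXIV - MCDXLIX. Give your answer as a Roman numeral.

MMMCCXIV = 3214
MCDXLIX = 1449
3214 - 1449 = 1765

MDCCLXV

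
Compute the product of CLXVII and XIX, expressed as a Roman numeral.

CLXVII = 167
XIX = 19
167 × 19 = 3173

MMMCLXXIII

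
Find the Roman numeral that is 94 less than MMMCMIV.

MMMCMIV = 3904
3904 - 94 = 3810

MMMDCCCX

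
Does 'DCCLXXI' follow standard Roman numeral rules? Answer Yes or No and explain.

'DCCLXXI': Check the rules: uses only the symbols I, V, X, L, C, D, M; no symbol is repeated more than three times in a row; V, L and D each appear at most once; no smaller symbol precedes a larger one (values never increase from left to right). Value: D (500) + C (100) + C (100) + L (50) + X (10) + X (10) + I (1) = 771. So it is a valid standard Roman numeral.

Yes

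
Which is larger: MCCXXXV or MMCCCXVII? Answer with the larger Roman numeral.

MCCXXXV = 1235
MMCCCXVII = 2317
2317 is larger

MMCCCXVII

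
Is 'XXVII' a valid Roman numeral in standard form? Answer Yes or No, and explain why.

'XXVII': Check the rules: uses only the symbols I, V, X, L, C, D, M; no symbol is repeated more than three times in a row; V, L and D each appear at most once; no smaller symbol precedes a larger one (values never increase from left to right). Value: X (10) + X (10) + V (5) + I (1) + I (1) = 27. So it is a valid standard Roman numeral.

Yes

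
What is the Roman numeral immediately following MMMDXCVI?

MMMDXCVI = 3596, so the next integer is 3596 + 1 = 3597

MMMDXCVII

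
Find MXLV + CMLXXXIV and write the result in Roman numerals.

MXLV = 1045
CMLXXXIV = 984
1045 + 984 = 2029

MMXXIX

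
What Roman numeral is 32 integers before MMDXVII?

MMDXVII = 2517
2517 - 32 = 2485

MMCDLXXXV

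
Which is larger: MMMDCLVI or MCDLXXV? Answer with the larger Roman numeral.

MMMDCLVI = 3656
MCDLXXV = 1475
3656 is larger

MMMDCLVI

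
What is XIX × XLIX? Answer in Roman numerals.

XIX = 19
XLIX = 49
19 × 49 = 931

CMXXXI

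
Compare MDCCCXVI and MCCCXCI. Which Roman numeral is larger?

MDCCCXVI = 1816
MCCCXCI = 1391
1816 is larger

MDCCCXVI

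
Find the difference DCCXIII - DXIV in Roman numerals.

DCCXIII = 713
DXIV = 514
713 - 514 = 199

CXCIX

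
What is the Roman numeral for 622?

Convert 622 to Roman numerals:
  622 contains 1×500 (D)
  122 contains 1×100 (C)
  22 contains 2×10 (XX)
  2 contains 2×1 (II)

DCXXII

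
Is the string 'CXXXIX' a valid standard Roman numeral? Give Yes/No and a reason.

'CXXXIX': Check the rules: uses only the symbols I, V, X, L, C, D, M; no symbol is repeated more than three times in a row; V, L and D each appear at most once; the only place a smaller symbol precedes a larger one is the allowed subtractive pair IX, the symbol right after such a pair (if any) is smaller than the pair's first symbol, and otherwise the values never increase from left to right. Value: C (100) + X (10) + X (10) + X (10) + IX (9) = 139. So it is a valid standard Roman numeral.

Yes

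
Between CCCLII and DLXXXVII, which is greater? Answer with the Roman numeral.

CCCLII = 352
DLXXXVII = 587
587 is larger

DLXXXVII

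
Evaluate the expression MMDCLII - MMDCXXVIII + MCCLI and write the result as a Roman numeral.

MMDCLII = 2652, MMDCXXVIII = 2628, MCCLI = 1251
2652 - 2628 = 24
24 + 1251 = 1275

MCCLXXV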